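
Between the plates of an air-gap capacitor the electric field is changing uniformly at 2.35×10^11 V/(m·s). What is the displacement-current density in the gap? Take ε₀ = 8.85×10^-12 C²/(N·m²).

2.08 A/m²

The displacement-current density is ε₀ ∂E/∂t = (8.85×10^-12)(2.35×10^11) = 2.08 A/m².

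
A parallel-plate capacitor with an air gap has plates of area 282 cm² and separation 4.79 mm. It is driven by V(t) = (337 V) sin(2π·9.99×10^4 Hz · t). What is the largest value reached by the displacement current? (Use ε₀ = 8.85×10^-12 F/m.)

C = ε₀A/d = (8.85×10^-12)(0.0282)/(4.79×10^-3) = 5.210×10^-11 F; ω = 2πf = 6.277×10^5 rad/s.
I_d = C dV/dt, so |I_d|_max = C V₀ ω = (5.210×10^-11)(337)(6.277×10^5) = 0.0110 A.

0.0110 A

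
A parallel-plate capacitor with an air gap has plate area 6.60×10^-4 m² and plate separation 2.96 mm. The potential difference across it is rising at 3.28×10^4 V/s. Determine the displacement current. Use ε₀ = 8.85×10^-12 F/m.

6.47×10^-8 A

The displacement current equals the charging current C dV/dt. With C = ε₀A/d = (8.85×10^-12)(6.60×10^-4)/(2.96×10^-3) = 1.973×10^-12 F, I_d = (1.973×10^-12)(3.28×10^4) = 6.47×10^-8 A.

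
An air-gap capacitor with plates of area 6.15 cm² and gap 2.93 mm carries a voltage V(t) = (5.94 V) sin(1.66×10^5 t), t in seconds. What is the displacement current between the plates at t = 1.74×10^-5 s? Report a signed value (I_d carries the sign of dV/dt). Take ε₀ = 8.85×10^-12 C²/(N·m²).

dE/dt = (V₀ω/d)·cos(ωt) with ωt = 2.8884 rad: (5.94)(1.66×10^5)(-0.9681)/(2.93×10^-3) = -3.258×10^8 V/(m·s).
I_d = ε₀ A dE/dt = (8.85×10^-12)(6.15×10^-4)(-3.258×10^8) = -1.77×10^-6 A.

-1.77×10^-6 A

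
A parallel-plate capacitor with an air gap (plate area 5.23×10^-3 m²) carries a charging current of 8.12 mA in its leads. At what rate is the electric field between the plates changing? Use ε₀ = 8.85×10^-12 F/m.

1.75×10^11 V/(m·s)

Charge continuity gives I_d = I = 8.12×10^-3 A between the plates.
Since I_d = ε₀ A dE/dt, dE/dt = I_d/(ε₀A) = (8.12×10^-3)/((8.85×10^-12)(5.23×10^-3)) = 1.75×10^11 V/(m·s).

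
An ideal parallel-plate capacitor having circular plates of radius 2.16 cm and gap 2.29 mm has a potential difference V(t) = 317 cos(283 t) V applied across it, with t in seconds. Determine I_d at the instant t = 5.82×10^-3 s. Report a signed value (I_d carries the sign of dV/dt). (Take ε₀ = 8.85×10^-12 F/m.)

C = ε₀A/d = (8.85×10^-12)(1.466×10^-3)/(2.29×10^-3) = 5.666×10^-12 F. dV/dt = V₀ω·−sin(ωt); at ωt = 1.64706 rad this factor is -0.9971.
I_d = C dV/dt = (5.666×10^-12)(317)(283)(-0.9971) = -5.07×10^-7 A.

-5.07×10^-7 A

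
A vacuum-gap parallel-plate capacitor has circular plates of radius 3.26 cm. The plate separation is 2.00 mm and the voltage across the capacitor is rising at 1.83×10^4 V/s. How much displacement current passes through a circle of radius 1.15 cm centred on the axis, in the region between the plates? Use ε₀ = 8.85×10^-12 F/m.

dE/dt = (dV/dt)/d = 9.150×10^6 V/(m·s); I_d = ε₀(πR²)(dE/dt) = (8.85×10^-12)(3.339×10^-3)(9.150×10^6) = 2.704×10^-7 A.
Through an area πr² the displacement current is I_d·(πr²/πR²) = I_d (r/R)² = 3.36×10^-8 A.

3.36×10^-8 A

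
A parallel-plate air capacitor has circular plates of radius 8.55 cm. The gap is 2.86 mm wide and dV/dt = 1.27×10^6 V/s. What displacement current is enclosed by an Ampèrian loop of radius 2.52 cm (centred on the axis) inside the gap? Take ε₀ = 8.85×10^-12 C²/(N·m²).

With E = V/d, dE/dt = 4.441×10^8 V/(m·s) and πR² = 0.02297 m², giving I_d = ε₀ πR² dE/dt = 9.028×10^-5 A.
Since J_d is uniform, the enclosed fraction is (r/R)² = 0.08687, giving I_d,enc = 7.84×10^-6 A.

7.84×10^-6 A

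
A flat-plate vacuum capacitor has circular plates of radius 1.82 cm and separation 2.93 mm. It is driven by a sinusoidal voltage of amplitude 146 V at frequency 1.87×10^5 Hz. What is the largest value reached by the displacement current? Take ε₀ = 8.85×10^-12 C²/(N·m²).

(dE/dt)_max = V₀ω/d = 5.855×10^10 V/(m·s); ω = 2πf = 1.175×10^6 rad/s.
I_d,max = ε₀ A (dE/dt)_max = (8.85×10^-12)(1.041×10^-3)(5.855×10^10) = 5.39×10^-4 A.

5.39×10^-4 A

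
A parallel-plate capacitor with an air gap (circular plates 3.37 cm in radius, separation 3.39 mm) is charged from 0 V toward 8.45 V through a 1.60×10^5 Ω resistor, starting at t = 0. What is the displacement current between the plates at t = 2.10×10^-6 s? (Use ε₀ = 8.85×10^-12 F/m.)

C = ε₀A/d = (8.85×10^-12)(3.568×10^-3)/(3.39×10^-3) = 9.315×10^-12 F, so τ = RC = 1.490×10^-6 s.
The conduction current is I(t) = (V₀/R) e^(−t/τ), and the displacement current between the plates equals it.
t/τ = 1.409; I_d = (8.45/1.60×10^5) · e^(−1.409) = (5.281×10^-5)(0.2444) = 1.29×10^-5 A.

1.29×10^-5 A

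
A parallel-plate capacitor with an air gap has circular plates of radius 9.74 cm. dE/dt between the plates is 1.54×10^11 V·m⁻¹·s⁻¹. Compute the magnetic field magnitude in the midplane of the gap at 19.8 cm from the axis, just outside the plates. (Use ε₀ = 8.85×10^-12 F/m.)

4.10×10^-8 T

I_d = ε₀ dΦ_E/dt = ε₀ πR² (dE/dt) = (8.85×10^-12)(0.02980)(1.54×10^11) = 0.04061 A through the full plate area.
For r ≥ R the full I_d is enclosed: B = μ₀ I_d/(2πr) = (4π×10^-7)(0.04061)/(2π·0.198) = 4.10×10^-8 T.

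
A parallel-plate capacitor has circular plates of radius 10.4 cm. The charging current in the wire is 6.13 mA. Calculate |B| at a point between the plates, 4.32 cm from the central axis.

4.90×10^-9 T

No conduction current crosses the gap, so I_d there equals the 6.13×10^-3 A in the leads.
∮B·dl = μ₀ I_d,enc with I_d,enc = I_d r²/R² = 1.058×10^-3 A; so B = μ₀ I_d,enc/(2πr) = 4.90×10^-9 T.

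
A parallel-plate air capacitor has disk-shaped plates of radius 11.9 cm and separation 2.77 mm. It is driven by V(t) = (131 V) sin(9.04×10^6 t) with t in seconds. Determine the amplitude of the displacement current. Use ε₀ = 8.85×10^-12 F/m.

(dE/dt)_max = V₀ω/d = 4.275×10^11 V/(m·s); ω = 9.04×10^6 rad/s.
I_d,max = ε₀ A (dE/dt)_max = (8.85×10^-12)(0.04449)(4.275×10^11) = 0.168 A.

0.168 A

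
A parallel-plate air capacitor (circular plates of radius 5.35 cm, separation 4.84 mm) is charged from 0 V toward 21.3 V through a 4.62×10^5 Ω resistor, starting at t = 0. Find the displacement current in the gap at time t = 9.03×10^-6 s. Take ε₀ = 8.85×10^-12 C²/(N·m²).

C = ε₀A/d = (8.85×10^-12)(8.992×10^-3)/(4.84×10^-3) = 1.644×10^-11 F and τ = RC = 7.595×10^-6 s. I_d in the gap equals the RC charging current.
I_d(t) = (V₀/R) e^(−t/τ) = 4.610×10^-5 · e^(−1.189) = 1.40×10^-5 A.

1.40×10^-5 A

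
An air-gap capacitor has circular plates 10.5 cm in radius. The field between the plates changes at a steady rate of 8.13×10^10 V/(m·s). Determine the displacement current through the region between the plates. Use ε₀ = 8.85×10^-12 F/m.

With a uniform field, Φ_E = EA, so I_d = ε₀ A dE/dt = 0.0249 A.

0.0249 A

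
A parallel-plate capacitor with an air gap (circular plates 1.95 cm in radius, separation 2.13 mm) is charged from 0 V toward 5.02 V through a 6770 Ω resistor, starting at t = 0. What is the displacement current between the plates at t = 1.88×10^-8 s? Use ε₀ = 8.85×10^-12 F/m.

4.24×10^-4 A

C = ε₀A/d = (8.85×10^-12)(1.195×10^-3)/(2.13×10^-3) = 4.965×10^-12 F and τ = RC = 3.361×10^-8 s. I_d in the gap equals the RC charging current.
I_d(t) = (V₀/R) e^(−t/τ) = 7.415×10^-4 · e^(−0.5594) = 4.24×10^-4 A.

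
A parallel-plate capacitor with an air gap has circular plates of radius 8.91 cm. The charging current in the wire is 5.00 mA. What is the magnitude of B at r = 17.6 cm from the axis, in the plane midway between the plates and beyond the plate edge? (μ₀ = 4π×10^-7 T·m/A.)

Between the plates the displacement current equals the wire current: I_d = 5.00 mA = 5.00×10^-3 A.
For r ≥ R the full I_d is enclosed: B = μ₀ I_d/(2πr) = (4π×10^-7)(5.00×10^-3)/(2π·0.176) = 5.68×10^-9 T.

5.68×10^-9 T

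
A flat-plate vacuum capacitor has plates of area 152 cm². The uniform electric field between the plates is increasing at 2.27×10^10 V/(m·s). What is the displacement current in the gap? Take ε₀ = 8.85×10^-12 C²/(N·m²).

With a uniform field, Φ_E = EA, so I_d = ε₀ A dE/dt = 3.05×10^-3 A.

3.05×10^-3 A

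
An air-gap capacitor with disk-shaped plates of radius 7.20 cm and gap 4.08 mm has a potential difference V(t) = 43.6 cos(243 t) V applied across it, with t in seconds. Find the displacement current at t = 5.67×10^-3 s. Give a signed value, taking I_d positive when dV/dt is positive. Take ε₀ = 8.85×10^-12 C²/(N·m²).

C = ε₀A/d = (8.85×10^-12)(0.01629)/(4.08×10^-3) = 3.533×10^-11 F. dV/dt = V₀ω·−sin(ωt); at ωt = 1.37781 rad this factor is -0.9814.
I_d = C dV/dt = (3.533×10^-11)(43.6)(243)(-0.9814) = -3.67×10^-7 A.

-3.67×10^-7 A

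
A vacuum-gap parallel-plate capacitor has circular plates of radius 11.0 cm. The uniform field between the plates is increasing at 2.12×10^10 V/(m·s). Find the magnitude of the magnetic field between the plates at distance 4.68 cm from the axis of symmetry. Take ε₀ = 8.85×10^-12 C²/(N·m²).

Through the whole plate area (πR² = 0.03801 m²), I_d = ε₀ πR² dE/dt = 7.131×10^-3 A.
For r < R the Ampère–Maxwell law gives B(2πr) = μ₀ I_d (r²/R²), so B = μ₀ I_d r/(2πR²) = (4π×10^-7)(7.131×10^-3)(0.0468)/(2π·0.110²) = 5.52×10^-9 T.

5.52×10^-9 T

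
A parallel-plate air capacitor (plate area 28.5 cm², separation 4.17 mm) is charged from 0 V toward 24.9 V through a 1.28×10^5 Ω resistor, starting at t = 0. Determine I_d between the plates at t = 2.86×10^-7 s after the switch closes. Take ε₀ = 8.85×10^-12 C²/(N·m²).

1.34×10^-4 A

With C = ε₀A/d = (8.85×10^-12)(2.85×10^-3)/(4.17×10^-3) = 6.049×10^-12 F, the time constant is τ = RC = 7.743×10^-7 s, so t/τ = 0.3694 and e^(−t/τ) = 0.6911.
I_d = I_cond = (V₀/R) e^(−t/τ) = (1.945×10^-4)(0.6911) = 1.34×10^-4 A.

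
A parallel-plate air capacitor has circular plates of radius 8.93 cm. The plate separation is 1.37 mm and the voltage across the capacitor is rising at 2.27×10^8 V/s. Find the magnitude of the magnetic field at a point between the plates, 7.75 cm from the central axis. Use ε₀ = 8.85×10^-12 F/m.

I_d = C dV/dt with C = ε₀πR²/d = 1.618×10^-10 F, so I_d = (1.618×10^-10)(2.27×10^8) = 0.03673 A.
∮B·dl = μ₀ I_d,enc with I_d,enc = I_d r²/R² = 0.02766 A; so B = μ₀ I_d,enc/(2πr) = 7.14×10^-8 T.

7.14×10^-8 T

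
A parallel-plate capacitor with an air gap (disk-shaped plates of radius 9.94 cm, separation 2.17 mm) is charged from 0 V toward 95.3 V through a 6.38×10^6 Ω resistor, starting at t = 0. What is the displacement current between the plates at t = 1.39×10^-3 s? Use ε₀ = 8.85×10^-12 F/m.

2.67×10^-6 A

C = ε₀A/d = (8.85×10^-12)(0.03104)/(2.17×10^-3) = 1.266×10^-10 F, so τ = RC = 8.077×10^-4 s.
The conduction current is I(t) = (V₀/R) e^(−t/τ), and the displacement current between the plates equals it.
t/τ = 1.721; I_d = (95.3/6.38×10^6) · e^(−1.721) = (1.494×10^-5)(0.1789) = 2.67×10^-6 A.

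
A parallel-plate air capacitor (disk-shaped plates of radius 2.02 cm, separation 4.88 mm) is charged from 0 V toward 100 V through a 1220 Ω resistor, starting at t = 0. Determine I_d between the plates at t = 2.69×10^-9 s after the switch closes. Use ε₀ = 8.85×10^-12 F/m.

0.0317 A

C = ε₀A/d = (8.85×10^-12)(1.282×10^-3)/(4.88×10^-3) = 2.325×10^-12 F and τ = RC = 2.836×10^-9 s. I_d in the gap equals the RC charging current.
I_d(t) = (V₀/R) e^(−t/τ) = 0.08197 · e^(−0.9485) = 0.0317 A.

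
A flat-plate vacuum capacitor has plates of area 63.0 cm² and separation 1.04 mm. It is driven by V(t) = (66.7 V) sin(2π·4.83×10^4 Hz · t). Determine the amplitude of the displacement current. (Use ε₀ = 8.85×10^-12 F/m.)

1.09×10^-3 A

The displacement current equals the conduction current C dV/dt, which peaks at C V₀ ω.
With C = ε₀A/d = (8.85×10^-12)(6.30×10^-3)/(1.04×10^-3) = 5.361×10^-11 F and ω = 2πf = 3.035×10^5 rad/s, I_d,max = (5.361×10^-11)(66.7)(3.035×10^5) = 1.09×10^-3 A.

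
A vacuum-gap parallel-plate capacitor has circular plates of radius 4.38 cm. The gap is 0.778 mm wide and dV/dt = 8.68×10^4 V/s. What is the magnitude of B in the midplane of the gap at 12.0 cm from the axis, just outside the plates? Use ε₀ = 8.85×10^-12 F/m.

9.92×10^-12 T

I_d = C dV/dt with C = ε₀πR²/d = 6.856×10^-11 F, so I_d = (6.856×10^-11)(8.68×10^4) = 5.951×10^-6 A.
For r ≥ R the full I_d is enclosed: B = μ₀ I_d/(2πr) = (4π×10^-7)(5.951×10^-6)/(2π·0.120) = 9.92×10^-12 T.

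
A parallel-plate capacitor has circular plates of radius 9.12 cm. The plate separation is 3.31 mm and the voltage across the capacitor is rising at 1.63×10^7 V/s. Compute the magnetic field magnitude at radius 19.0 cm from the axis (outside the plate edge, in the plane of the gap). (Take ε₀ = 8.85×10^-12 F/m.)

With E = V/d, dE/dt = 4.924×10^9 V/(m·s) and πR² = 0.02613 m², giving I_d = ε₀ πR² dE/dt = 1.139×10^-3 A.
With r > R the enclosed displacement current is the full I_d; B = μ₀ I_d / (2πr) = 1.20×10^-9 T.

1.20×10^-9 T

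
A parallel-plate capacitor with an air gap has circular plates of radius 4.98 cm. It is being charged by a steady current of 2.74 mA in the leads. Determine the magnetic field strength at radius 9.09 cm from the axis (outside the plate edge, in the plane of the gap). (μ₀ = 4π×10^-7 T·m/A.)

By continuity the displacement current in the gap matches the conduction current: I_d = 2.74×10^-3 A.
Outside the plates the loop encloses all of I_d, so B·2πr = μ₀ I_d and B = 6.03×10^-9 T.

6.03×10^-9 T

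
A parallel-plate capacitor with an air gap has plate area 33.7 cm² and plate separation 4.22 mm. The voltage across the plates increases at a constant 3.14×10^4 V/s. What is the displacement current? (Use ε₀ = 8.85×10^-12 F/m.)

C = ε₀A/d = (8.85×10^-12)(3.37×10^-3)/(4.22×10^-3) = 7.067×10^-12 F.
I_d = C dV/dt = (7.067×10^-12)(3.14×10^4) = 2.22×10^-7 A.

2.22×10^-7 A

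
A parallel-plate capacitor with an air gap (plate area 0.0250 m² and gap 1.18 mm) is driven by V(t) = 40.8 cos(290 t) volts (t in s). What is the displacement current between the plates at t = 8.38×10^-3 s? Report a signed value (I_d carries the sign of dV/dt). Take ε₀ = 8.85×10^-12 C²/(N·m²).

dV/dt = (40.8)(290)·−sin(2.4302) = -7725 V/s.
I_d = C dV/dt with C = ε₀A/d = (8.85×10^-12)(0.0250)/(1.18×10^-3) = 1.875×10^-10 F, so I_d = (1.875×10^-10)(-7725) = -1.45×10^-6 A.

-1.45×10^-6 A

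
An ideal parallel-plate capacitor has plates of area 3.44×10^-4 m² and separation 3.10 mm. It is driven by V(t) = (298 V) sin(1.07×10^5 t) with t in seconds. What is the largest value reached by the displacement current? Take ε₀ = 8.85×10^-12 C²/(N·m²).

3.13×10^-5 A

C = ε₀A/d = (8.85×10^-12)(3.44×10^-4)/(3.10×10^-3) = 9.821×10^-13 F; ω = 1.07×10^5 rad/s.
I_d = C dV/dt, so |I_d|_max = C V₀ ω = (9.821×10^-13)(298)(1.07×10^5) = 3.13×10^-5 A.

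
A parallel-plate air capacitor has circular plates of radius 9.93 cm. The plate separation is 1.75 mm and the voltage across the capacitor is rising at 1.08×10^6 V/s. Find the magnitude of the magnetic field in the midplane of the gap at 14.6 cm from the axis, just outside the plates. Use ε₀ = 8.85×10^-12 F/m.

With E = V/d, dE/dt = 6.171×10^8 V/(m·s) and πR² = 0.03098 m², giving I_d = ε₀ πR² dE/dt = 1.692×10^-4 A.
For r ≥ R the full I_d is enclosed: B = μ₀ I_d/(2πr) = (4π×10^-7)(1.692×10^-4)/(2π·0.146) = 2.32×10^-10 T.

2.32×10^-10 T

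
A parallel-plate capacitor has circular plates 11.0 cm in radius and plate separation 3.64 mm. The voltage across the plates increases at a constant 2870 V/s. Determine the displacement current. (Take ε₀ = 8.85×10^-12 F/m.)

2.65×10^-7 A

C = ε₀A/d = (8.85×10^-12)(0.03801)/(3.64×10^-3) = 9.241×10^-11 F.
I_d = C dV/dt = (9.241×10^-11)(2870) = 2.65×10^-7 A.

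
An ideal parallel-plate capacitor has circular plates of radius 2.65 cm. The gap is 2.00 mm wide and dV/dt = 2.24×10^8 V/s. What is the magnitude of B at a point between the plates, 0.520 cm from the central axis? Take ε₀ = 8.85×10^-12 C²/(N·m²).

I_d = C dV/dt with C = ε₀πR²/d = 9.762×10^-12 F, so I_d = (9.762×10^-12)(2.24×10^8) = 2.187×10^-3 A.
An Ampèrian loop of radius r encloses a fraction (r/R)² of I_d. Then B·2πr = μ₀ I_d (r/R)², giving B = μ₀ I_d r/(2πR²) = 3.24×10^-9 T.

3.24×10^-9 T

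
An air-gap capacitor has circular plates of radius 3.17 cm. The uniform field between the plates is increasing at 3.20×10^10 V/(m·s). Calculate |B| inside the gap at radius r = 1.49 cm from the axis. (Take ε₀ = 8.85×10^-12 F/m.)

2.65×10^-9 T

Total displacement current: I_d = ε₀(πR²)(dE/dt) = (8.85×10^-12)(3.157×10^-3)(3.20×10^10) = 8.941×10^-4 A.
An Ampèrian loop of radius r encloses a fraction (r/R)² of I_d. Then B·2πr = μ₀ I_d (r/R)², giving B = μ₀ I_d r/(2πR²) = 2.65×10^-9 T.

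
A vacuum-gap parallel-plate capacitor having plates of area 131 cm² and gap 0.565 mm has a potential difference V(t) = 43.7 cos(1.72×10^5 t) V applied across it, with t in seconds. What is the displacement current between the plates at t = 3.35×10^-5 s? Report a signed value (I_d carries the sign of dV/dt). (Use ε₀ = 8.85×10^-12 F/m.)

7.68×10^-4 A

dE/dt = (V₀ω/d)·−sin(ωt) with ωt = 5.762 rad: (43.7)(1.72×10^5)(0.4979)/(5.65×10^-4) = 6.624×10^9 V/(m·s).
I_d = ε₀ A dE/dt = (8.85×10^-12)(0.0131)(6.624×10^9) = 7.68×10^-4 A.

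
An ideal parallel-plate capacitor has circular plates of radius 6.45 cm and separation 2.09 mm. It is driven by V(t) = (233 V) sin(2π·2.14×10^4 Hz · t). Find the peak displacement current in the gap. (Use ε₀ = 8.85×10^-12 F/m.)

1.73×10^-3 A

C = ε₀A/d = (8.85×10^-12)(0.01307)/(2.09×10^-3) = 5.534×10^-11 F; ω = 2πf = 1.345×10^5 rad/s.
I_d = C dV/dt, so |I_d|_max = C V₀ ω = (5.534×10^-11)(233)(1.345×10^5) = 1.73×10^-3 A.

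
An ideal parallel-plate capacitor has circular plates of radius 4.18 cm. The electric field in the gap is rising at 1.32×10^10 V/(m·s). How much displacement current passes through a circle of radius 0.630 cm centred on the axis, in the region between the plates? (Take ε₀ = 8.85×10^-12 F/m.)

1.46×10^-5 A

I_d = ε₀ dΦ_E/dt = ε₀ πR² (dE/dt) = (8.85×10^-12)(5.489×10^-3)(1.32×10^10) = 6.412×10^-4 A through the full plate area.
The field is uniform, so I_d,enc = I_d (r/R)² = (6.412×10^-4)(0.630/4.18)² = 1.46×10^-5 A.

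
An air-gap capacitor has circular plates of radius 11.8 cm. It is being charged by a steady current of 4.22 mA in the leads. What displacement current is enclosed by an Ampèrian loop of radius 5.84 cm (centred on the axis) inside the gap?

No conduction current crosses the gap, so I_d there equals the 4.22×10^-3 A in the leads.
The field is uniform, so I_d,enc = I_d (r/R)² = (4.22×10^-3)(5.84/11.8)² = 1.03×10^-3 A.

1.03×10^-3 A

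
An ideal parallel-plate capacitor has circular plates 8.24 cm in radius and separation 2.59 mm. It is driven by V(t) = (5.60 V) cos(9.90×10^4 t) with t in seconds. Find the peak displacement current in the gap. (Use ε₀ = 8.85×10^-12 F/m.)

4.04×10^-5 A

(dE/dt)_max = V₀ω/d = 2.141×10^8 V/(m·s); ω = 9.90×10^4 rad/s.
I_d,max = ε₀ A (dE/dt)_max = (8.85×10^-12)(0.02133)(2.141×10^8) = 4.04×10^-5 A.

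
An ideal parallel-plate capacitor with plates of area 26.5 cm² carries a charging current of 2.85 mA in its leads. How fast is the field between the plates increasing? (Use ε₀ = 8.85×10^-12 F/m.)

Charge continuity gives I_d = I = 2.85×10^-3 A between the plates.
Since I_d = ε₀ A dE/dt, dE/dt = I_d/(ε₀A) = (2.85×10^-3)/((8.85×10^-12)(2.65×10^-3)) = 1.22×10^11 V/(m·s).

1.22×10^11 V/(m·s)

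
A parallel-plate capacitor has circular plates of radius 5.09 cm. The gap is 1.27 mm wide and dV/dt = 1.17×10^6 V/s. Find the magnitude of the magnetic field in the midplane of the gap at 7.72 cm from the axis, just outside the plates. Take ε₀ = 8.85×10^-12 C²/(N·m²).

I_d = C dV/dt with C = ε₀πR²/d = 5.672×10^-11 F, so I_d = (5.672×10^-11)(1.17×10^6) = 6.636×10^-5 A.
Outside the plates the loop encloses all of I_d, so B·2πr = μ₀ I_d and B = 1.72×10^-10 T.

1.72×10^-10 T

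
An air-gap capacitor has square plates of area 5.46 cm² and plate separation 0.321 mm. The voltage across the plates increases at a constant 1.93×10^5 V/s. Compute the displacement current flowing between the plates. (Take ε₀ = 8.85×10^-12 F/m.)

2.91×10^-6 A

E = V/d so dE/dt = (dV/dt)/d = 6.012×10^8 V/(m·s), and I_d = ε₀ A dE/dt = (8.85×10^-12)(5.46×10^-4)(6.012×10^8) = 2.91×10^-6 A.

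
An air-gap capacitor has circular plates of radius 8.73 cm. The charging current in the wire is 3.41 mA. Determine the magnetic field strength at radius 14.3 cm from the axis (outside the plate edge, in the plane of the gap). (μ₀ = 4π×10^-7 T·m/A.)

Between the plates the displacement current equals the wire current: I_d = 3.41 mA = 3.41×10^-3 A.
With r > R the enclosed displacement current is the full I_d; B = μ₀ I_d / (2πr) = 4.77×10^-9 T.

4.77×10^-9 T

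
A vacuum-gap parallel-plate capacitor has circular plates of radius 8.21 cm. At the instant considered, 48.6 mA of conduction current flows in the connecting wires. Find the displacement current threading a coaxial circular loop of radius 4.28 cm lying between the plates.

By continuity the displacement current in the gap matches the conduction current: I_d = 0.0486 A.
Since J_d is uniform, the enclosed fraction is (r/R)² = 0.2718, giving I_d,enc = 0.0132 A.

0.0132 A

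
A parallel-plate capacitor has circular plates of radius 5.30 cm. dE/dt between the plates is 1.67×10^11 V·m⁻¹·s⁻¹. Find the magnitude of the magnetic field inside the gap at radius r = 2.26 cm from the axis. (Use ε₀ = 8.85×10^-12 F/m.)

2.10×10^-8 T

I_d = ε₀ dΦ_E/dt = ε₀ πR² (dE/dt) = (8.85×10^-12)(8.825×10^-3)(1.67×10^11) = 0.01304 A through the full plate area.
For r < R the Ampère–Maxwell law gives B(2πr) = μ₀ I_d (r²/R²), so B = μ₀ I_d r/(2πR²) = (4π×10^-7)(0.01304)(0.0226)/(2π·0.0530²) = 2.10×10^-8 T.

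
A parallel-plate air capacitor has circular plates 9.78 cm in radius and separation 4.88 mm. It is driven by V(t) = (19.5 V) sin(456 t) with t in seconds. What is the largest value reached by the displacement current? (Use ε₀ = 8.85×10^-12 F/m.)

4.85×10^-7 A

C = ε₀A/d = (8.85×10^-12)(0.03005)/(4.88×10^-3) = 5.450×10^-11 F; ω = 456 rad/s.
I_d = C dV/dt, so |I_d|_max = C V₀ ω = (5.450×10^-11)(19.5)(456) = 4.85×10^-7 A.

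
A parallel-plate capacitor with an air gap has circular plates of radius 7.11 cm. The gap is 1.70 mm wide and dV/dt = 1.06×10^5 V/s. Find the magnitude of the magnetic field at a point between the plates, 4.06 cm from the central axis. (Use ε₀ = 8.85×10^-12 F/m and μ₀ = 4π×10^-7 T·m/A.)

I_d = C dV/dt with C = ε₀πR²/d = 8.267×10^-11 F, so I_d = (8.267×10^-11)(1.06×10^5) = 8.763×10^-6 A.
For r < R the Ampère–Maxwell law gives B(2πr) = μ₀ I_d (r²/R²), so B = μ₀ I_d r/(2πR²) = (4π×10^-7)(8.763×10^-6)(0.0406)/(2π·0.0711²) = 1.41×10^-11 T.

1.41×10^-11 T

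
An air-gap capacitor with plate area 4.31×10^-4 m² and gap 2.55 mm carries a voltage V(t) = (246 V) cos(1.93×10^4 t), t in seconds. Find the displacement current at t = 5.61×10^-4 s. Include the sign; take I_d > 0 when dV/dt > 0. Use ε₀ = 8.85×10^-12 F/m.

dE/dt = (V₀ω/d)·−sin(ωt) with ωt = 10.8273 rad: (246)(1.93×10^4)(0.9859)/(2.55×10^-3) = 1.836×10^9 V/(m·s).
I_d = ε₀ A dE/dt = (8.85×10^-12)(4.31×10^-4)(1.836×10^9) = 7.00×10^-6 A.

7.00×10^-6 A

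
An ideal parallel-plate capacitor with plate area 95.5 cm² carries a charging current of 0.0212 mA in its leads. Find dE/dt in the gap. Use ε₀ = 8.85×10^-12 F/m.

2.51×10^8 V/(m·s)

By continuity, I_d in the gap equals the 0.0212 mA flowing in the wire.
Then dE/dt = I_d/(ε₀A) = 2.51×10^8 V/(m·s).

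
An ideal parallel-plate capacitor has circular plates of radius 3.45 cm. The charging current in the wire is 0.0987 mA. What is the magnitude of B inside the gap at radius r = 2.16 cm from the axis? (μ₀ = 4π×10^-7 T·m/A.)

3.58×10^-10 T

Between the plates the displacement current equals the wire current: I_d = 0.0987 mA = 9.87×10^-5 A.
An Ampèrian loop of radius r encloses a fraction (r/R)² of I_d. Then B·2πr = μ₀ I_d (r/R)², giving B = μ₀ I_d r/(2πR²) = 3.58×10^-10 T.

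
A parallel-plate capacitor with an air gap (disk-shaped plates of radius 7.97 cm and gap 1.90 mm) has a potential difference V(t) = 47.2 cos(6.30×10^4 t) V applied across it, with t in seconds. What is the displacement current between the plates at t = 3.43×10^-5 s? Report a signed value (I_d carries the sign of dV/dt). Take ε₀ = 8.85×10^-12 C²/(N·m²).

-2.30×10^-4 A

C = ε₀A/d = (8.85×10^-12)(0.01996)/(1.90×10^-3) = 9.297×10^-11 F. dV/dt = V₀ω·−sin(ωt); at ωt = 2.1609 rad this factor is -0.8309.
I_d = C dV/dt = (9.297×10^-11)(47.2)(6.30×10^4)(-0.8309) = -2.30×10^-4 A.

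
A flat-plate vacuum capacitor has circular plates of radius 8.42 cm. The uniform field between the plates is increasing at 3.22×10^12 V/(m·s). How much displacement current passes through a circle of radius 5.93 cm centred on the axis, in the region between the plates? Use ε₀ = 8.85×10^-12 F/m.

0.315 A

Through the whole plate area (πR² = 0.02227 m²), I_d = ε₀ πR² dE/dt = 0.6346 A.
Since J_d is uniform, the enclosed fraction is (r/R)² = 0.4960, giving I_d,enc = 0.315 A.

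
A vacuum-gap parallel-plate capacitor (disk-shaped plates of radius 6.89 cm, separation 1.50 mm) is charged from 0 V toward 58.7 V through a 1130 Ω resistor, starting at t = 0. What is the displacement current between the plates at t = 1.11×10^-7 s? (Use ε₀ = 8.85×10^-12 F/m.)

0.0170 A

C = ε₀A/d = (8.85×10^-12)(0.01491)/(1.50×10^-3) = 8.797×10^-11 F, so τ = RC = 9.941×10^-8 s.
The conduction current is I(t) = (V₀/R) e^(−t/τ), and the displacement current between the plates equals it.
t/τ = 1.117; I_d = (58.7/1130) · e^(−1.117) = (0.05195)(0.3273) = 0.0170 A.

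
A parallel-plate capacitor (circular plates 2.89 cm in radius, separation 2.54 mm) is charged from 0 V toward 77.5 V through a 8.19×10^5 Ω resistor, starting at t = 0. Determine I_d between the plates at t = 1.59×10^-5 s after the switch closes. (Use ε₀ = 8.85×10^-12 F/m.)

C = ε₀A/d = (8.85×10^-12)(2.624×10^-3)/(2.54×10^-3) = 9.143×10^-12 F and τ = RC = 7.488×10^-6 s. I_d in the gap equals the RC charging current.
I_d(t) = (V₀/R) e^(−t/τ) = 9.463×10^-5 · e^(−2.123) = 1.13×10^-5 A.

1.13×10^-5 A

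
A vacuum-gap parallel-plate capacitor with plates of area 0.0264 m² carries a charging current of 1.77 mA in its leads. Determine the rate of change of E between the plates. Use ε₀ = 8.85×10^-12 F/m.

Charge continuity gives I_d = I = 1.77×10^-3 A between the plates.
Inverting I_d = ε₀ A dE/dt gives dE/dt = 1.77×10^-3 / (8.85×10^-12 · 0.0264) = 7.58×10^9 V/(m·s).

7.58×10^9 V/(m·s)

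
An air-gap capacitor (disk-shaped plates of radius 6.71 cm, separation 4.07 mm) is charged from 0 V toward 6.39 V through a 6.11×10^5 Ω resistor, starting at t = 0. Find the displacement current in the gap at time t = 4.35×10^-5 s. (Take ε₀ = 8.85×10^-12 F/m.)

1.03×10^-6 A

C = ε₀A/d = (8.85×10^-12)(0.01414)/(4.07×10^-3) = 3.075×10^-11 F and τ = RC = 1.879×10^-5 s. I_d in the gap equals the RC charging current.
I_d(t) = (V₀/R) e^(−t/τ) = 1.046×10^-5 · e^(−2.315) = 1.03×10^-6 A.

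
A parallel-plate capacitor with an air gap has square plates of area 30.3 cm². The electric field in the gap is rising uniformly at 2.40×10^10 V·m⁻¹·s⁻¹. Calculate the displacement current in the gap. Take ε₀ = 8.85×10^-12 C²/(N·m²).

6.44×10^-4 A

With a uniform field, Φ_E = EA, so I_d = ε₀ A dE/dt = 6.44×10^-4 A.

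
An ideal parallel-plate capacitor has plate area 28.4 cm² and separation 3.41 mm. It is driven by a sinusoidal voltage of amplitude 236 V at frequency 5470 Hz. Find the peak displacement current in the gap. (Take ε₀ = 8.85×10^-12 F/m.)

5.98×10^-5 A

The displacement current equals the conduction current C dV/dt, which peaks at C V₀ ω.
With C = ε₀A/d = (8.85×10^-12)(2.84×10^-3)/(3.41×10^-3) = 7.371×10^-12 F and ω = 2πf = 3.437×10^4 rad/s, I_d,max = (7.371×10^-12)(236)(3.437×10^4) = 5.98×10^-5 A.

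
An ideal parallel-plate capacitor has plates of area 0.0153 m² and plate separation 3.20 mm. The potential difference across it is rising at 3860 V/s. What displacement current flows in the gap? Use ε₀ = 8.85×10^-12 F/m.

The field between the plates is E = V/d, so dE/dt = (3860)/(3.20×10^-3 m) = 1.206×10^6 V/(m·s).
I_d = ε₀ A (dE/dt) = (8.85×10^-12)(0.0153)(1.206×10^6) = 1.63×10^-7 A.

1.63×10^-7 A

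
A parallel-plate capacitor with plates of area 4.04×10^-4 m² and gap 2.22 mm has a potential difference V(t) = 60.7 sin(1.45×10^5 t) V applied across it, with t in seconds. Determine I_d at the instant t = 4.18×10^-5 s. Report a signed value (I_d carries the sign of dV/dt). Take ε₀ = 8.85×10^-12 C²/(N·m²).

C = ε₀A/d = (8.85×10^-12)(4.04×10^-4)/(2.22×10^-3) = 1.611×10^-12 F. dV/dt = V₀ω·cos(ωt); at ωt = 6.061 rad this factor is 0.9754.
I_d = C dV/dt = (1.611×10^-12)(60.7)(1.45×10^5)(0.9754) = 1.38×10^-5 A.

1.38×10^-5 A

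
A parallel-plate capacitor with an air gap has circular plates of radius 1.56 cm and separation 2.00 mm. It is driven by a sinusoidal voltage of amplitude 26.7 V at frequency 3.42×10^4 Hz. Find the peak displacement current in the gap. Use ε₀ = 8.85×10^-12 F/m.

The displacement current equals the conduction current C dV/dt, which peaks at C V₀ ω.
With C = ε₀A/d = (8.85×10^-12)(7.645×10^-4)/(2.00×10^-3) = 3.383×10^-12 F and ω = 2πf = 2.149×10^5 rad/s, I_d,max = (3.383×10^-12)(26.7)(2.149×10^5) = 1.94×10^-5 A.

1.94×10^-5 A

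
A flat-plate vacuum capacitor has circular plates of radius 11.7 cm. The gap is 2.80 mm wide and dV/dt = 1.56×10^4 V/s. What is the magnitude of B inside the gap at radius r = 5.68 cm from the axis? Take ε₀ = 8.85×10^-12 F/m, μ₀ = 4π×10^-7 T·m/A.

1.76×10^-12 T

dE/dt = (dV/dt)/d = 5.571×10^6 V/(m·s); I_d = ε₀(πR²)(dE/dt) = (8.85×10^-12)(0.04301)(5.571×10^6) = 2.121×10^-6 A.
For r < R the Ampère–Maxwell law gives B(2πr) = μ₀ I_d (r²/R²), so B = μ₀ I_d r/(2πR²) = (4π×10^-7)(2.121×10^-6)(0.0568)/(2π·0.117²) = 1.76×10^-12 T.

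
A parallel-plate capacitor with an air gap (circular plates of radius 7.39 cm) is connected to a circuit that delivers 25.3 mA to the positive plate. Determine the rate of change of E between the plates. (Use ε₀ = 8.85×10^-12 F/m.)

1.67×10^11 V/(m·s)

By continuity, I_d in the gap equals the 25.3 mA flowing in the wire.
Inverting I_d = ε₀ A dE/dt gives dE/dt = 0.0253 / (8.85×10^-12 · 0.01716) = 1.67×10^11 V/(m·s).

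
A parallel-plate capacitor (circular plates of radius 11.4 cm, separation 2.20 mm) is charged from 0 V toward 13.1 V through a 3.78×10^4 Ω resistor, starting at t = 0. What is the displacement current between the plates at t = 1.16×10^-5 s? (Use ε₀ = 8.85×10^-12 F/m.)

C = ε₀A/d = (8.85×10^-12)(0.04083)/(2.20×10^-3) = 1.642×10^-10 F, so τ = RC = 6.207×10^-6 s.
The conduction current is I(t) = (V₀/R) e^(−t/τ), and the displacement current between the plates equals it.
t/τ = 1.869; I_d = (13.1/3.78×10^4) · e^(−1.869) = (3.466×10^-4)(0.1543) = 5.35×10^-5 A.

5.35×10^-5 A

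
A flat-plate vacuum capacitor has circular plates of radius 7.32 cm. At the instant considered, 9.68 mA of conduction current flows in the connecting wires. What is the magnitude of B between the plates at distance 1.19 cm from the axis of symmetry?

Between the plates the displacement current equals the wire current: I_d = 9.68 mA = 9.68×10^-3 A.
For r < R the Ampère–Maxwell law gives B(2πr) = μ₀ I_d (r²/R²), so B = μ₀ I_d r/(2πR²) = (4π×10^-7)(9.68×10^-3)(0.0119)/(2π·0.0732²) = 4.30×10^-9 T.

4.30×10^-9 T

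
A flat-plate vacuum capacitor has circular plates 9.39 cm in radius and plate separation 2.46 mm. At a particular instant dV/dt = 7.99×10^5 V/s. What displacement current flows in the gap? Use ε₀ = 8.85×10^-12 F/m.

7.96×10^-5 A

The field between the plates is E = V/d, so dE/dt = (7.99×10^5)/(2.46×10^-3 m) = 3.248×10^8 V/(m·s).
I_d = ε₀ A (dE/dt) = (8.85×10^-12)(0.02770)(3.248×10^8) = 7.96×10^-5 A.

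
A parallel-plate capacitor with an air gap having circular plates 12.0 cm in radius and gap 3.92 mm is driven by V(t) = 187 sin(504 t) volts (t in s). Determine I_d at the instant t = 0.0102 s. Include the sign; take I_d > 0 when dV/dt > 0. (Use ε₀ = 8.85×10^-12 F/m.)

C = ε₀A/d = (8.85×10^-12)(0.04524)/(3.92×10^-3) = 1.021×10^-10 F. dV/dt = V₀ω·cos(ωt); at ωt = 5.1408 rad this factor is 0.4154.
I_d = C dV/dt = (1.021×10^-10)(187)(504)(0.4154) = 4.00×10^-6 A.

4.00×10^-6 A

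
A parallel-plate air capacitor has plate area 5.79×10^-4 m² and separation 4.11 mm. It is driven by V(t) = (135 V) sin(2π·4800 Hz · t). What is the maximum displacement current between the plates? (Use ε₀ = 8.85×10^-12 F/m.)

(dE/dt)_max = V₀ω/d = 9.907×10^8 V/(m·s); ω = 2πf = 3.016×10^4 rad/s.
I_d,max = ε₀ A (dE/dt)_max = (8.85×10^-12)(5.79×10^-4)(9.907×10^8) = 5.08×10^-6 A.

5.08×10^-6 A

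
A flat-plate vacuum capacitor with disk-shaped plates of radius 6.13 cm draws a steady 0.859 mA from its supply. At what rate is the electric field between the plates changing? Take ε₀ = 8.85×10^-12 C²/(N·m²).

8.22×10^9 V/(m·s)

The displacement current between the plates equals the conduction current, I_d = 0.859 mA.
Since I_d = ε₀ A dE/dt, dE/dt = I_d/(ε₀A) = (8.59×10^-4)/((8.85×10^-12)(0.01181)) = 8.22×10^9 V/(m·s).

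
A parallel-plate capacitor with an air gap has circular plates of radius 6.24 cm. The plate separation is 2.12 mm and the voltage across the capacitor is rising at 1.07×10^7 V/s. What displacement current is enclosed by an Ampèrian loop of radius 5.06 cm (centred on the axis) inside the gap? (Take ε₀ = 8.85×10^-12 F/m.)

With E = V/d, dE/dt = 5.047×10^9 V/(m·s) and πR² = 0.01223 m², giving I_d = ε₀ πR² dE/dt = 5.463×10^-4 A.
Through an area πr² the displacement current is I_d·(πr²/πR²) = I_d (r/R)² = 3.59×10^-4 A.

3.59×10^-4 A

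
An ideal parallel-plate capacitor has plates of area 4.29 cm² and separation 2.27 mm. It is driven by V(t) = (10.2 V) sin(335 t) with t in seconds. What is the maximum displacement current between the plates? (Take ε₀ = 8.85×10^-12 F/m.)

C = ε₀A/d = (8.85×10^-12)(4.29×10^-4)/(2.27×10^-3) = 1.673×10^-12 F; ω = 335 rad/s.
I_d = C dV/dt, so |I_d|_max = C V₀ ω = (1.673×10^-12)(10.2)(335) = 5.72×10^-9 A.

5.72×10^-9 A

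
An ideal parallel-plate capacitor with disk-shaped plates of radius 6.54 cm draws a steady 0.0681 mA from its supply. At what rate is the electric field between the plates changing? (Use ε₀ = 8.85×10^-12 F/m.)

The displacement current between the plates equals the conduction current, I_d = 0.0681 mA.
Since I_d = ε₀ A dE/dt, dE/dt = I_d/(ε₀A) = (6.81×10^-5)/((8.85×10^-12)(0.01344)) = 5.73×10^8 V/(m·s).

5.73×10^8 V/(m·s)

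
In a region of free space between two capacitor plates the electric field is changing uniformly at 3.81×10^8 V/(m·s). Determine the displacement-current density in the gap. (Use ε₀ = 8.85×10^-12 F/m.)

3.37×10^-3 A/m²

J_d = ε₀ dE/dt = (8.85×10^-12)(3.81×10^8) = 3.37×10^-3 A/m².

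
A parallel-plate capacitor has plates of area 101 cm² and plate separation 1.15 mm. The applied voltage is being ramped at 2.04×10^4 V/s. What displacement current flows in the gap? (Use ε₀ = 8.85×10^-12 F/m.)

E = V/d so dE/dt = (dV/dt)/d = 1.774×10^7 V/(m·s), and I_d = ε₀ A dE/dt = (8.85×10^-12)(0.0101)(1.774×10^7) = 1.59×10^-6 A.

1.59×10^-6 A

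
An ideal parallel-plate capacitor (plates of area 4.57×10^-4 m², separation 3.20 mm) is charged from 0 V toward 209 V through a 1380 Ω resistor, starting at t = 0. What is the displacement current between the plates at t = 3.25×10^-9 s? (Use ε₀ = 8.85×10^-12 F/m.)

C = ε₀A/d = (8.85×10^-12)(4.57×10^-4)/(3.20×10^-3) = 1.264×10^-12 F, so τ = RC = 1.744×10^-9 s.
The conduction current is I(t) = (V₀/R) e^(−t/τ), and the displacement current between the plates equals it.
t/τ = 1.864; I_d = (209/1380) · e^(−1.864) = (0.1514)(0.1551) = 0.0235 A.

0.0235 A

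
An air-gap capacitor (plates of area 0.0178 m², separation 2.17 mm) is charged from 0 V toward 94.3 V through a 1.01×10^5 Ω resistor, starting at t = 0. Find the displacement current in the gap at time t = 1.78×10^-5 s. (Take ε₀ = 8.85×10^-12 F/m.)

8.24×10^-5 A

C = ε₀A/d = (8.85×10^-12)(0.0178)/(2.17×10^-3) = 7.259×10^-11 F, so τ = RC = 7.332×10^-6 s.
The conduction current is I(t) = (V₀/R) e^(−t/τ), and the displacement current between the plates equals it.
t/τ = 2.428; I_d = (94.3/1.01×10^5) · e^(−2.428) = (9.337×10^-4)(0.08821) = 8.24×10^-5 A.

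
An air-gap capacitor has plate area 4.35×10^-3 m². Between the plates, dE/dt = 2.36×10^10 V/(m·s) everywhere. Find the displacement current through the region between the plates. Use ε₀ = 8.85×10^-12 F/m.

I_d = ε₀ A (dE/dt) = (8.85×10^-12)(4.35×10^-3 m²)(2.36×10^10) = 9.09×10^-4 A.

9.09×10^-4 A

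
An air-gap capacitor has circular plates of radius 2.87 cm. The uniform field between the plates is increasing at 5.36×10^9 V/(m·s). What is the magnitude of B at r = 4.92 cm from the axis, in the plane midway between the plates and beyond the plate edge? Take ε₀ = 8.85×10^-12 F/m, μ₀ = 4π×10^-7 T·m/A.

Total displacement current: I_d = ε₀(πR²)(dE/dt) = (8.85×10^-12)(2.588×10^-3)(5.36×10^9) = 1.228×10^-4 A.
Outside the plates the loop encloses all of I_d, so B·2πr = μ₀ I_d and B = 4.99×10^-10 T.

4.99×10^-10 T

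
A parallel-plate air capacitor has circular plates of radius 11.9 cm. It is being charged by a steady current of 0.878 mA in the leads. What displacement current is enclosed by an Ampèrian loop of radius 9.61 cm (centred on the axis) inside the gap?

Between the plates the displacement current equals the wire current: I_d = 0.878 mA = 8.78×10^-4 A.
Since J_d is uniform, the enclosed fraction is (r/R)² = 0.6522, giving I_d,enc = 5.73×10^-4 A.

5.73×10^-4 A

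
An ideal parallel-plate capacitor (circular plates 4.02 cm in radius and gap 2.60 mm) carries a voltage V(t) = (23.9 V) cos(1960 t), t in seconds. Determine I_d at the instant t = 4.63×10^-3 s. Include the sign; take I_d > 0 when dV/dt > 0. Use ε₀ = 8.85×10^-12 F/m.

dV/dt = (23.9)(1960)·−sin(9.0748) = -1.606×10^4 V/s.
I_d = C dV/dt with C = ε₀A/d = (8.85×10^-12)(5.077×10^-3)/(2.60×10^-3) = 1.728×10^-11 F, so I_d = (1.728×10^-11)(-1.606×10^4) = -2.78×10^-7 A.

-2.78×10^-7 A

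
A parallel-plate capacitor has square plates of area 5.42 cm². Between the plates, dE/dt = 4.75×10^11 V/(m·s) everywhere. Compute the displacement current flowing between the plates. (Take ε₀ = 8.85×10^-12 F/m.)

2.28×10^-3 A

With a uniform field, Φ_E = EA, so I_d = ε₀ A dE/dt = 2.28×10^-3 A.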